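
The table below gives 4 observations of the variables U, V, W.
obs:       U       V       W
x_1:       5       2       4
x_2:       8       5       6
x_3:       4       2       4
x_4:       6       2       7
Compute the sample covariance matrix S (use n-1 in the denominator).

Step 1 — column means:
  mean(U) = (5 + 8 + 4 + 6) / 4 = 23/4 = 5.75
  mean(V) = (2 + 5 + 2 + 2) / 4 = 11/4 = 2.75
  mean(W) = (4 + 6 + 4 + 7) / 4 = 21/4 = 5.25

Step 2 — sample covariance S[i,j] = (1/(n-1)) · Σ_k (x_{k,i} - mean_i) · (x_{k,j} - mean_j), with n-1 = 3.
  S[U,U] = ((-0.75)·(-0.75) + (2.25)·(2.25) + (-1.75)·(-1.75) + (0.25)·(0.25)) / 3 = 8.75/3 = 2.9167
  S[U,V] = ((-0.75)·(-0.75) + (2.25)·(2.25) + (-1.75)·(-0.75) + (0.25)·(-0.75)) / 3 = 6.75/3 = 2.25
  S[U,W] = ((-0.75)·(-1.25) + (2.25)·(0.75) + (-1.75)·(-1.25) + (0.25)·(1.75)) / 3 = 5.25/3 = 1.75
  S[V,V] = ((-0.75)·(-0.75) + (2.25)·(2.25) + (-0.75)·(-0.75) + (-0.75)·(-0.75)) / 3 = 6.75/3 = 2.25
  S[V,W] = ((-0.75)·(-1.25) + (2.25)·(0.75) + (-0.75)·(-1.25) + (-0.75)·(1.75)) / 3 = 2.25/3 = 0.75
  S[W,W] = ((-1.25)·(-1.25) + (0.75)·(0.75) + (-1.25)·(-1.25) + (1.75)·(1.75)) / 3 = 6.75/3 = 2.25

S is symmetric (S[j,i] = S[i,j]). Assembling:

S = [[2.9167, 2.25, 1.75],
 [2.25, 2.25, 0.75],
 [1.75, 0.75, 2.25]]


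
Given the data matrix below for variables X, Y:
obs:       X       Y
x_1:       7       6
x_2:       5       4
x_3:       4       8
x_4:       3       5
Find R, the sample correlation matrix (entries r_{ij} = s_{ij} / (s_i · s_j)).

Step 1 — column means:
  mean(X) = (7 + 5 + 4 + 3) / 4 = 19/4 = 4.75
  mean(Y) = (6 + 4 + 8 + 5) / 4 = 23/4 = 5.75

Step 2 — sample variances and covariances s[i,j] = (1/(n-1)) · Σ_k (x_{k,i} - mean_i) · (x_{k,j} - mean_j), with n-1 = 3:
  s[X,X] = ((2.25)·(2.25) + (0.25)·(0.25) + (-0.75)·(-0.75) + (-1.75)·(-1.75)) / 3 = 8.75/3 = 2.9167
  s[X,Y] = ((2.25)·(0.25) + (0.25)·(-1.75) + (-0.75)·(2.25) + (-1.75)·(-0.75)) / 3 = -0.25/3 = -0.0833
  s[Y,Y] = ((0.25)·(0.25) + (-1.75)·(-1.75) + (2.25)·(2.25) + (-0.75)·(-0.75)) / 3 = 8.75/3 = 2.9167
  Sample standard deviations s_i = √(s[i,i]):
  s(X) = √(2.9167) = 1.7078
  s(Y) = √(2.9167) = 1.7078

Step 3 — r_{ij} = s_{ij} / (s_i · s_j):
  r[X,X] = 1 (diagonal).
  r[X,Y] = -0.0833 / (1.7078 · 1.7078) = -0.0833 / 2.9167 = -0.0286
  r[Y,Y] = 1 (diagonal).

R is symmetric with unit diagonal. Assembling:

R = [[1, -0.0286],
 [-0.0286, 1]]


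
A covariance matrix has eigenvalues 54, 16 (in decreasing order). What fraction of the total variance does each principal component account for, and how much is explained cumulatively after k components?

Step 1 — total variance = trace(Sigma) = Σ λ_i = 54 + 16 = 70.

Step 2 — fraction explained by component i = λ_i / Σ λ:
  PC1: 54/70 = 0.7714
  PC2: 16/70 = 0.2286

Step 3 — cumulative fraction after k components = (λ_1 + ... + λ_k) / Σ λ:
  k = 1: 54/70 = 0.7714
  k = 2: (54 + 16)/70 = 70/70 = 1

Summary (fraction, with percent):

explained: PC1 0.7714 (77.14%), PC2 0.2286 (22.86%);  cumulative: 0.7714, 1


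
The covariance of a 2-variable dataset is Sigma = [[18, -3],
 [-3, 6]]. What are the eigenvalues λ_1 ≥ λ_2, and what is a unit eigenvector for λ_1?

Step 1 — characteristic polynomial of 2×2 Sigma:
  det(Sigma - λI) = λ² - trace · λ + det = 0.
  trace = 18 + 6 = 24, det = 18·6 - (-3)² = 99.
Step 2 — discriminant:
  Δ = trace² - 4·det = 576 - 396 = 180.
Step 3 — eigenvalues:
  λ = (trace ± √Δ)/2 = (24 ± 13.4164)/2,
  λ_1 = 18.7082,  λ_2 = 5.2918.

Step 4 — unit eigenvector for λ_1: solve (Sigma - λ_1 I)v = 0. First row:
  (18 - 18.7082)·v_x + (-3)·v_y = 0, i.e. (-0.7082)·v_x + (-3)·v_y = 0,
  so v ∝ (b, λ_1 - a) = (-3, 0.7082); multiply by -1 so the first entry is positive: u = (3, -0.7082).
  ||u|| = √((3)² + (-0.7082)²) = √(9.5016) ≈ 3.0825,
  v_1 = u/||u|| ≈ (0.9732, -0.2298) (||v_1|| = 1).

λ_1 = 18.7082,  λ_2 = 5.2918;  v_1 ≈ (0.9732, -0.2298)


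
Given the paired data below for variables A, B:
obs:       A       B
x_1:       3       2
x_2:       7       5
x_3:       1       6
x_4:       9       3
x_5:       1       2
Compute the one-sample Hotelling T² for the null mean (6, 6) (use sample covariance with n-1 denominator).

Step 1 — sample mean vector:
  mean(A) = (3 + 7 + 1 + 9 + 1) / 5 = 21/5 = 4.2
  mean(B) = (2 + 5 + 6 + 3 + 2) / 5 = 18/5 = 3.6
  x̄ = (4.2, 3.6),  deviation x̄ - mu_0 = (4.2, 3.6) - (6, 6) = (-1.8, -2.4).

Step 2 — sample covariance matrix, S[i,j] = (1/(n-1)) · Σ_k (x_{k,i} - mean_i) · (x_{k,j} - mean_j), divisor n-1 = 4:
  S[A,A] = ((-1.2)·(-1.2) + (2.8)·(2.8) + (-3.2)·(-3.2) + (4.8)·(4.8) + (-3.2)·(-3.2)) / 4 = 52.8/4 = 13.2
  S[A,B] = ((-1.2)·(-1.6) + (2.8)·(1.4) + (-3.2)·(2.4) + (4.8)·(-0.6) + (-3.2)·(-1.6)) / 4 = 0.4/4 = 0.1
  S[B,B] = ((-1.6)·(-1.6) + (1.4)·(1.4) + (2.4)·(2.4) + (-0.6)·(-0.6) + (-1.6)·(-1.6)) / 4 = 13.2/4 = 3.3
  S = [[13.2, 0.1],
 [0.1, 3.3]].

Step 3 — invert S. det(S) = 13.2·3.3 - (0.1)² = 43.55.
  S^{-1} = (1/det) · [[d, -b], [-b, a]] = [[0.0758, -0.0023],
 [-0.0023, 0.3031]].

Step 4 — quadratic form (x̄ - mu_0)^T · S^{-1} · (x̄ - mu_0):
  S^{-1} · (x̄ - mu_0) = (-0.1309, -0.7233),
  (x̄ - mu_0)^T · [...] = (-1.8)·(-0.1309) + (-2.4)·(-0.7233) = 1.9715.

Step 5 — scale by n: T² = 5 · 1.9715 = 9.8576.

T² ≈ 9.8576


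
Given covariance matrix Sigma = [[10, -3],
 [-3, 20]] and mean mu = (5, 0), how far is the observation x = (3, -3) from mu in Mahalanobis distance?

Step 1 — centre the observation: (x - mu) = (-2, -3).

Step 2 — invert Sigma. det(Sigma) = 10·20 - (-3)² = 191.
  Sigma^{-1} = (1/det) · [[d, -b], [-b, a]] = [[0.1047, 0.0157],
 [0.0157, 0.0524]].

Step 3 — form the quadratic (x - mu)^T · Sigma^{-1} · (x - mu):
  Sigma^{-1} · (x - mu) = (-0.2565, -0.1885).
  (x - mu)^T · [Sigma^{-1} · (x - mu)] = (-2)·(-0.2565) + (-3)·(-0.1885) = 1.0785.

Step 4 — take square root: d = √(1.0785) ≈ 1.0385.

d(x, mu) = √(1.0785) ≈ 1.0385


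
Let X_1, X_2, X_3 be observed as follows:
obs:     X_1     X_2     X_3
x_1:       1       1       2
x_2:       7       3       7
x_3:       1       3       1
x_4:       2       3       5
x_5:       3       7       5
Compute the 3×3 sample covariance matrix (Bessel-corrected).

Step 1 — column means:
  mean(X_1) = (1 + 7 + 1 + 2 + 3) / 5 = 14/5 = 2.8
  mean(X_2) = (1 + 3 + 3 + 3 + 7) / 5 = 17/5 = 3.4
  mean(X_3) = (2 + 7 + 1 + 5 + 5) / 5 = 20/5 = 4

Step 2 — sample covariance S[i,j] = (1/(n-1)) · Σ_k (x_{k,i} - mean_i) · (x_{k,j} - mean_j), with n-1 = 4.
  S[X_1,X_1] = ((-1.8)·(-1.8) + (4.2)·(4.2) + (-1.8)·(-1.8) + (-0.8)·(-0.8) + (0.2)·(0.2)) / 4 = 24.8/4 = 6.2
  S[X_1,X_2] = ((-1.8)·(-2.4) + (4.2)·(-0.4) + (-1.8)·(-0.4) + (-0.8)·(-0.4) + (0.2)·(3.6)) / 4 = 4.4/4 = 1.1
  S[X_1,X_3] = ((-1.8)·(-2) + (4.2)·(3) + (-1.8)·(-3) + (-0.8)·(1) + (0.2)·(1)) / 4 = 21/4 = 5.25
  S[X_2,X_2] = ((-2.4)·(-2.4) + (-0.4)·(-0.4) + (-0.4)·(-0.4) + (-0.4)·(-0.4) + (3.6)·(3.6)) / 4 = 19.2/4 = 4.8
  S[X_2,X_3] = ((-2.4)·(-2) + (-0.4)·(3) + (-0.4)·(-3) + (-0.4)·(1) + (3.6)·(1)) / 4 = 8/4 = 2
  S[X_3,X_3] = ((-2)·(-2) + (3)·(3) + (-3)·(-3) + (1)·(1) + (1)·(1)) / 4 = 24/4 = 6

S is symmetric (S[j,i] = S[i,j]). Assembling:

S = [[6.2, 1.1, 5.25],
 [1.1, 4.8, 2],
 [5.25, 2, 6]]


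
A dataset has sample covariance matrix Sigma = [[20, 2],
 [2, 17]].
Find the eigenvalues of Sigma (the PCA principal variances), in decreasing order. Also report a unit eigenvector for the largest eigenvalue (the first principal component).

Step 1 — characteristic polynomial of 2×2 Sigma:
  det(Sigma - λI) = λ² - trace · λ + det = 0.
  trace = 20 + 17 = 37, det = 20·17 - (2)² = 336.
Step 2 — discriminant:
  Δ = trace² - 4·det = 1369 - 1344 = 25.
Step 3 — eigenvalues:
  λ = (trace ± √Δ)/2 = (37 ± 5)/2,
  λ_1 = 21,  λ_2 = 16.

Step 4 — unit eigenvector for λ_1: solve (Sigma - λ_1 I)v = 0. First row:
  (20 - 21)·v_x + (2)·v_y = 0, i.e. (-1)·v_x + (2)·v_y = 0,
  so v ∝ (b, λ_1 - a) = (2, 1) = u.
  ||u|| = √((2)² + (1)²) = √(5) ≈ 2.2361,
  v_1 = u/||u|| ≈ (0.8944, 0.4472) (||v_1|| = 1).

λ_1 = 21,  λ_2 = 16;  v_1 ≈ (0.8944, 0.4472)


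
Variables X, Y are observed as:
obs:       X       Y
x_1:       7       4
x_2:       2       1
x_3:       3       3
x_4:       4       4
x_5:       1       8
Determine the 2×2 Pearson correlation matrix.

Step 1 — column means:
  mean(X) = (7 + 2 + 3 + 4 + 1) / 5 = 17/5 = 3.4
  mean(Y) = (4 + 1 + 3 + 4 + 8) / 5 = 20/5 = 4

Step 2 — sample variances and covariances s[i,j] = (1/(n-1)) · Σ_k (x_{k,i} - mean_i) · (x_{k,j} - mean_j), with n-1 = 4:
  s[X,X] = ((3.6)·(3.6) + (-1.4)·(-1.4) + (-0.4)·(-0.4) + (0.6)·(0.6) + (-2.4)·(-2.4)) / 4 = 21.2/4 = 5.3
  s[X,Y] = ((3.6)·(0) + (-1.4)·(-3) + (-0.4)·(-1) + (0.6)·(0) + (-2.4)·(4)) / 4 = -5/4 = -1.25
  s[Y,Y] = ((0)·(0) + (-3)·(-3) + (-1)·(-1) + (0)·(0) + (4)·(4)) / 4 = 26/4 = 6.5
  Sample standard deviations s_i = √(s[i,i]):
  s(X) = √(5.3) = 2.3022
  s(Y) = √(6.5) = 2.5495

Step 3 — r_{ij} = s_{ij} / (s_i · s_j):
  r[X,X] = 1 (diagonal).
  r[X,Y] = -1.25 / (2.3022 · 2.5495) = -1.25 / 5.8694 = -0.213
  r[Y,Y] = 1 (diagonal).

R is symmetric with unit diagonal. Assembling:

R = [[1, -0.213],
 [-0.213, 1]]


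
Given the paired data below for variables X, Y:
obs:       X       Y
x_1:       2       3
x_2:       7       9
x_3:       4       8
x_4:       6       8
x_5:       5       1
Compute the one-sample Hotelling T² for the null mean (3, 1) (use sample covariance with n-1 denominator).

Step 1 — sample mean vector:
  mean(X) = (2 + 7 + 4 + 6 + 5) / 5 = 24/5 = 4.8
  mean(Y) = (3 + 9 + 8 + 8 + 1) / 5 = 29/5 = 5.8
  x̄ = (4.8, 5.8),  deviation x̄ - mu_0 = (4.8, 5.8) - (3, 1) = (1.8, 4.8).

Step 2 — sample covariance matrix, S[i,j] = (1/(n-1)) · Σ_k (x_{k,i} - mean_i) · (x_{k,j} - mean_j), divisor n-1 = 4:
  S[X,X] = ((-2.8)·(-2.8) + (2.2)·(2.2) + (-0.8)·(-0.8) + (1.2)·(1.2) + (0.2)·(0.2)) / 4 = 14.8/4 = 3.7
  S[X,Y] = ((-2.8)·(-2.8) + (2.2)·(3.2) + (-0.8)·(2.2) + (1.2)·(2.2) + (0.2)·(-4.8)) / 4 = 14.8/4 = 3.7
  S[Y,Y] = ((-2.8)·(-2.8) + (3.2)·(3.2) + (2.2)·(2.2) + (2.2)·(2.2) + (-4.8)·(-4.8)) / 4 = 50.8/4 = 12.7
  S = [[3.7, 3.7],
 [3.7, 12.7]].

Step 3 — invert S. det(S) = 3.7·12.7 - (3.7)² = 33.3.
  S^{-1} = (1/det) · [[d, -b], [-b, a]] = [[0.3814, -0.1111],
 [-0.1111, 0.1111]].

Step 4 — quadratic form (x̄ - mu_0)^T · S^{-1} · (x̄ - mu_0):
  S^{-1} · (x̄ - mu_0) = (0.1532, 0.3333),
  (x̄ - mu_0)^T · [...] = (1.8)·(0.1532) + (4.8)·(0.3333) = 1.8757.

Step 5 — scale by n: T² = 5 · 1.8757 = 9.3784.

T² ≈ 9.3784


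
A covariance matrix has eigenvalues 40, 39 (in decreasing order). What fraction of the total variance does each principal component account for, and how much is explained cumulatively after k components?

Step 1 — total variance = trace(Sigma) = Σ λ_i = 40 + 39 = 79.

Step 2 — fraction explained by component i = λ_i / Σ λ:
  PC1: 40/79 = 0.5063
  PC2: 39/79 = 0.4937

Step 3 — cumulative fraction after k components = (λ_1 + ... + λ_k) / Σ λ:
  k = 1: 40/79 = 0.5063
  k = 2: (40 + 39)/79 = 79/79 = 1

Summary (fraction, with percent):

explained: PC1 0.5063 (50.63%), PC2 0.4937 (49.37%);  cumulative: 0.5063, 1


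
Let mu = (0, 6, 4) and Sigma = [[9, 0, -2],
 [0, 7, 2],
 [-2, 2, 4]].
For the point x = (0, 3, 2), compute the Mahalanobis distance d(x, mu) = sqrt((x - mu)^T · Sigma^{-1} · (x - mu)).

Step 1 — centre the observation: (x - mu) = (0, -3, -2).

Step 2 — invert Sigma (cofactor / det for 3×3, or solve directly):
  Sigma^{-1} = [[0.1277, -0.0213, 0.0745],
 [-0.0213, 0.1702, -0.0957],
 [0.0745, -0.0957, 0.3351]].

Step 3 — form the quadratic (x - mu)^T · Sigma^{-1} · (x - mu):
  Sigma^{-1} · (x - mu) = (-0.0851, -0.3191, -0.383).
  (x - mu)^T · [Sigma^{-1} · (x - mu)] = (0)·(-0.0851) + (-3)·(-0.3191) + (-2)·(-0.383) = 1.7234.

Step 4 — take square root: d = √(1.7234) ≈ 1.3128.

d(x, mu) = √(1.7234) ≈ 1.3128


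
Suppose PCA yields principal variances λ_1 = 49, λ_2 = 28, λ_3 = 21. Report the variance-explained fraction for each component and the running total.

Step 1 — total variance = trace(Sigma) = Σ λ_i = 49 + 28 + 21 = 98.

Step 2 — fraction explained by component i = λ_i / Σ λ:
  PC1: 49/98 = 0.5
  PC2: 28/98 = 0.2857
  PC3: 21/98 = 0.2143

Step 3 — cumulative fraction after k components = (λ_1 + ... + λ_k) / Σ λ:
  k = 1: 49/98 = 0.5
  k = 2: (49 + 28)/98 = 77/98 = 0.7857
  k = 3: (49 + 28 + 21)/98 = 98/98 = 1

Summary (fraction, with percent):

explained: PC1 0.5 (50%), PC2 0.2857 (28.57%), PC3 0.2143 (21.43%);  cumulative: 0.5, 0.7857, 1


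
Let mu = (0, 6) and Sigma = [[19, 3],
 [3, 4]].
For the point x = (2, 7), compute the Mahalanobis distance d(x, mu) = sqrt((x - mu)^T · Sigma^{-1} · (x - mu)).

Step 1 — centre the observation: (x - mu) = (2, 1).

Step 2 — invert Sigma. det(Sigma) = 19·4 - (3)² = 67.
  Sigma^{-1} = (1/det) · [[d, -b], [-b, a]] = [[0.0597, -0.0448],
 [-0.0448, 0.2836]].

Step 3 — form the quadratic (x - mu)^T · Sigma^{-1} · (x - mu):
  Sigma^{-1} · (x - mu) = (0.0746, 0.194).
  (x - mu)^T · [Sigma^{-1} · (x - mu)] = (2)·(0.0746) + (1)·(0.194) = 0.3433.

Step 4 — take square root: d = √(0.3433) ≈ 0.5859.

d(x, mu) = √(0.3433) ≈ 0.5859


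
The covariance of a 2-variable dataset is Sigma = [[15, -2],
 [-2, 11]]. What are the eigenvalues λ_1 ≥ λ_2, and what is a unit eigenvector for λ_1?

Step 1 — characteristic polynomial of 2×2 Sigma:
  det(Sigma - λI) = λ² - trace · λ + det = 0.
  trace = 15 + 11 = 26, det = 15·11 - (-2)² = 161.
Step 2 — discriminant:
  Δ = trace² - 4·det = 676 - 644 = 32.
Step 3 — eigenvalues:
  λ = (trace ± √Δ)/2 = (26 ± 5.6569)/2,
  λ_1 = 15.8284,  λ_2 = 10.1716.

Step 4 — unit eigenvector for λ_1: solve (Sigma - λ_1 I)v = 0. First row:
  (15 - 15.8284)·v_x + (-2)·v_y = 0, i.e. (-0.8284)·v_x + (-2)·v_y = 0,
  so v ∝ (b, λ_1 - a) = (-2, 0.8284); multiply by -1 so the first entry is positive: u = (2, -0.8284).
  ||u|| = √((2)² + (-0.8284)²) = √(4.6863) ≈ 2.1648,
  v_1 = u/||u|| ≈ (0.9239, -0.3827) (||v_1|| = 1).

λ_1 = 15.8284,  λ_2 = 10.1716;  v_1 ≈ (0.9239, -0.3827)


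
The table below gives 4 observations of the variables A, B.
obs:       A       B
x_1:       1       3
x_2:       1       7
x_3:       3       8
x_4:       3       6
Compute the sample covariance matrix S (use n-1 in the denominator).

Step 1 — column means:
  mean(A) = (1 + 1 + 3 + 3) / 4 = 8/4 = 2
  mean(B) = (3 + 7 + 8 + 6) / 4 = 24/4 = 6

Step 2 — sample covariance S[i,j] = (1/(n-1)) · Σ_k (x_{k,i} - mean_i) · (x_{k,j} - mean_j), with n-1 = 3.
  S[A,A] = ((-1)·(-1) + (-1)·(-1) + (1)·(1) + (1)·(1)) / 3 = 4/3 = 1.3333
  S[A,B] = ((-1)·(-3) + (-1)·(1) + (1)·(2) + (1)·(0)) / 3 = 4/3 = 1.3333
  S[B,B] = ((-3)·(-3) + (1)·(1) + (2)·(2) + (0)·(0)) / 3 = 14/3 = 4.6667

S is symmetric (S[j,i] = S[i,j]). Assembling:

S = [[1.3333, 1.3333],
 [1.3333, 4.6667]]


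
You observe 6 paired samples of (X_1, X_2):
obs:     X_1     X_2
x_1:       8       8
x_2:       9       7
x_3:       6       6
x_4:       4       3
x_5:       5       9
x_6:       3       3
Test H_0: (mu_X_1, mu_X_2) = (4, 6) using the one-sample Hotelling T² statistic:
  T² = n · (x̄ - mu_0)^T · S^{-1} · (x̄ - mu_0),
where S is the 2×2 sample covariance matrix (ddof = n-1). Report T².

Step 1 — sample mean vector:
  mean(X_1) = (8 + 9 + 6 + 4 + 5 + 3) / 6 = 35/6 = 5.8333
  mean(X_2) = (8 + 7 + 6 + 3 + 9 + 3) / 6 = 36/6 = 6
  x̄ = (5.8333, 6),  deviation x̄ - mu_0 = (5.8333, 6) - (4, 6) = (1.8333, 0).

Step 2 — sample covariance matrix, S[i,j] = (1/(n-1)) · Σ_k (x_{k,i} - mean_i) · (x_{k,j} - mean_j), divisor n-1 = 5:
  S[X_1,X_1] = ((2.1667)·(2.1667) + (3.1667)·(3.1667) + (0.1667)·(0.1667) + (-1.8333)·(-1.8333) + (-0.8333)·(-0.8333) + (-2.8333)·(-2.8333)) / 5 = 26.8333/5 = 5.3667
  S[X_1,X_2] = ((2.1667)·(2) + (3.1667)·(1) + (0.1667)·(0) + (-1.8333)·(-3) + (-0.8333)·(3) + (-2.8333)·(-3)) / 5 = 19/5 = 3.8
  S[X_2,X_2] = ((2)·(2) + (1)·(1) + (0)·(0) + (-3)·(-3) + (3)·(3) + (-3)·(-3)) / 5 = 32/5 = 6.4
  S = [[5.3667, 3.8],
 [3.8, 6.4]].

Step 3 — invert S. det(S) = 5.3667·6.4 - (3.8)² = 19.9067.
  S^{-1} = (1/det) · [[d, -b], [-b, a]] = [[0.3215, -0.1909],
 [-0.1909, 0.2696]].

Step 4 — quadratic form (x̄ - mu_0)^T · S^{-1} · (x̄ - mu_0):
  S^{-1} · (x̄ - mu_0) = (0.5894, -0.35),
  (x̄ - mu_0)^T · [...] = (1.8333)·(0.5894) + (0)·(-0.35) = 1.0806.

Step 5 — scale by n: T² = 6 · 1.0806 = 6.4836.

T² ≈ 6.4836


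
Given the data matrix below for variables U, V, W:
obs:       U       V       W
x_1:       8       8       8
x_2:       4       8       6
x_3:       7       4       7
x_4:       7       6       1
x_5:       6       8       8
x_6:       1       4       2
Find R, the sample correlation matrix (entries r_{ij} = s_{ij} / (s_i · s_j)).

Step 1 — column means:
  mean(U) = (8 + 4 + 7 + 7 + 6 + 1) / 6 = 33/6 = 5.5
  mean(V) = (8 + 8 + 4 + 6 + 8 + 4) / 6 = 38/6 = 6.3333
  mean(W) = (8 + 6 + 7 + 1 + 8 + 2) / 6 = 32/6 = 5.3333

Step 2 — sample variances and covariances s[i,j] = (1/(n-1)) · Σ_k (x_{k,i} - mean_i) · (x_{k,j} - mean_j), with n-1 = 5:
  s[U,U] = ((2.5)·(2.5) + (-1.5)·(-1.5) + (1.5)·(1.5) + (1.5)·(1.5) + (0.5)·(0.5) + (-4.5)·(-4.5)) / 5 = 33.5/5 = 6.7
  s[U,V] = ((2.5)·(1.6667) + (-1.5)·(1.6667) + (1.5)·(-2.3333) + (1.5)·(-0.3333) + (0.5)·(1.6667) + (-4.5)·(-2.3333)) / 5 = 9/5 = 1.8
  s[U,W] = ((2.5)·(2.6667) + (-1.5)·(0.6667) + (1.5)·(1.6667) + (1.5)·(-4.3333) + (0.5)·(2.6667) + (-4.5)·(-3.3333)) / 5 = 18/5 = 3.6
  s[V,V] = ((1.6667)·(1.6667) + (1.6667)·(1.6667) + (-2.3333)·(-2.3333) + (-0.3333)·(-0.3333) + (1.6667)·(1.6667) + (-2.3333)·(-2.3333)) / 5 = 19.3333/5 = 3.8667
  s[V,W] = ((1.6667)·(2.6667) + (1.6667)·(0.6667) + (-2.3333)·(1.6667) + (-0.3333)·(-4.3333) + (1.6667)·(2.6667) + (-2.3333)·(-3.3333)) / 5 = 15.3333/5 = 3.0667
  s[W,W] = ((2.6667)·(2.6667) + (0.6667)·(0.6667) + (1.6667)·(1.6667) + (-4.3333)·(-4.3333) + (2.6667)·(2.6667) + (-3.3333)·(-3.3333)) / 5 = 47.3333/5 = 9.4667
  Sample standard deviations s_i = √(s[i,i]):
  s(U) = √(6.7) = 2.5884
  s(V) = √(3.8667) = 1.9664
  s(W) = √(9.4667) = 3.0768

Step 3 — r_{ij} = s_{ij} / (s_i · s_j):
  r[U,U] = 1 (diagonal).
  r[U,V] = 1.8 / (2.5884 · 1.9664) = 1.8 / 5.0899 = 0.3536
  r[U,W] = 3.6 / (2.5884 · 3.0768) = 3.6 / 7.9641 = 0.452
  r[V,V] = 1 (diagonal).
  r[V,W] = 3.0667 / (1.9664 · 3.0768) = 3.0667 / 6.0502 = 0.5069
  r[W,W] = 1 (diagonal).

R is symmetric with unit diagonal. Assembling:

R = [[1, 0.3536, 0.452],
 [0.3536, 1, 0.5069],
 [0.452, 0.5069, 1]]


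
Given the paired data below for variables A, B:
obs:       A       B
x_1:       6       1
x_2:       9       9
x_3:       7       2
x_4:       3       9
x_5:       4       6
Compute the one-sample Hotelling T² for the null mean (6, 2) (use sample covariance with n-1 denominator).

Step 1 — sample mean vector:
  mean(A) = (6 + 9 + 7 + 3 + 4) / 5 = 29/5 = 5.8
  mean(B) = (1 + 9 + 2 + 9 + 6) / 5 = 27/5 = 5.4
  x̄ = (5.8, 5.4),  deviation x̄ - mu_0 = (5.8, 5.4) - (6, 2) = (-0.2, 3.4).

Step 2 — sample covariance matrix, S[i,j] = (1/(n-1)) · Σ_k (x_{k,i} - mean_i) · (x_{k,j} - mean_j), divisor n-1 = 4:
  S[A,A] = ((0.2)·(0.2) + (3.2)·(3.2) + (1.2)·(1.2) + (-2.8)·(-2.8) + (-1.8)·(-1.8)) / 4 = 22.8/4 = 5.7
  S[A,B] = ((0.2)·(-4.4) + (3.2)·(3.6) + (1.2)·(-3.4) + (-2.8)·(3.6) + (-1.8)·(0.6)) / 4 = -4.6/4 = -1.15
  S[B,B] = ((-4.4)·(-4.4) + (3.6)·(3.6) + (-3.4)·(-3.4) + (3.6)·(3.6) + (0.6)·(0.6)) / 4 = 57.2/4 = 14.3
  S = [[5.7, -1.15],
 [-1.15, 14.3]].

Step 3 — invert S. det(S) = 5.7·14.3 - (-1.15)² = 80.1875.
  S^{-1} = (1/det) · [[d, -b], [-b, a]] = [[0.1783, 0.0143],
 [0.0143, 0.0711]].

Step 4 — quadratic form (x̄ - mu_0)^T · S^{-1} · (x̄ - mu_0):
  S^{-1} · (x̄ - mu_0) = (0.0131, 0.2388),
  (x̄ - mu_0)^T · [...] = (-0.2)·(0.0131) + (3.4)·(0.2388) = 0.8094.

Step 5 — scale by n: T² = 5 · 0.8094 = 4.0468.

T² ≈ 4.0468


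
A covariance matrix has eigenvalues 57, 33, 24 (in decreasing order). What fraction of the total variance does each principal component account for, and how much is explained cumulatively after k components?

Step 1 — total variance = trace(Sigma) = Σ λ_i = 57 + 33 + 24 = 114.

Step 2 — fraction explained by component i = λ_i / Σ λ:
  PC1: 57/114 = 0.5
  PC2: 33/114 = 0.2895
  PC3: 24/114 = 0.2105

Step 3 — cumulative fraction after k components = (λ_1 + ... + λ_k) / Σ λ:
  k = 1: 57/114 = 0.5
  k = 2: (57 + 33)/114 = 90/114 = 0.7895
  k = 3: (57 + 33 + 24)/114 = 114/114 = 1

Summary (fraction, with percent):

explained: PC1 0.5 (50%), PC2 0.2895 (28.95%), PC3 0.2105 (21.05%);  cumulative: 0.5, 0.7895, 1


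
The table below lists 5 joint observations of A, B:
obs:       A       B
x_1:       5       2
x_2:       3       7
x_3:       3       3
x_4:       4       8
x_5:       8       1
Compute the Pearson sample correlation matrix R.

Step 1 — column means:
  mean(A) = (5 + 3 + 3 + 4 + 8) / 5 = 23/5 = 4.6
  mean(B) = (2 + 7 + 3 + 8 + 1) / 5 = 21/5 = 4.2

Step 2 — sample variances and covariances s[i,j] = (1/(n-1)) · Σ_k (x_{k,i} - mean_i) · (x_{k,j} - mean_j), with n-1 = 4:
  s[A,A] = ((0.4)·(0.4) + (-1.6)·(-1.6) + (-1.6)·(-1.6) + (-0.6)·(-0.6) + (3.4)·(3.4)) / 4 = 17.2/4 = 4.3
  s[A,B] = ((0.4)·(-2.2) + (-1.6)·(2.8) + (-1.6)·(-1.2) + (-0.6)·(3.8) + (3.4)·(-3.2)) / 4 = -16.6/4 = -4.15
  s[B,B] = ((-2.2)·(-2.2) + (2.8)·(2.8) + (-1.2)·(-1.2) + (3.8)·(3.8) + (-3.2)·(-3.2)) / 4 = 38.8/4 = 9.7
  Sample standard deviations s_i = √(s[i,i]):
  s(A) = √(4.3) = 2.0736
  s(B) = √(9.7) = 3.1145

Step 3 — r_{ij} = s_{ij} / (s_i · s_j):
  r[A,A] = 1 (diagonal).
  r[A,B] = -4.15 / (2.0736 · 3.1145) = -4.15 / 6.4583 = -0.6426
  r[B,B] = 1 (diagonal).

R is symmetric with unit diagonal. Assembling:

R = [[1, -0.6426],
 [-0.6426, 1]]


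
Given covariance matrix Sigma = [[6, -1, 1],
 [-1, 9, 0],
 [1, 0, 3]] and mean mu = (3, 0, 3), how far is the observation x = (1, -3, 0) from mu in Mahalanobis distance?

Step 1 — centre the observation: (x - mu) = (-2, -3, -3).

Step 2 — invert Sigma (cofactor / det for 3×3, or solve directly):
  Sigma^{-1} = [[0.18, 0.02, -0.06],
 [0.02, 0.1133, -0.0067],
 [-0.06, -0.0067, 0.3533]].

Step 3 — form the quadratic (x - mu)^T · Sigma^{-1} · (x - mu):
  Sigma^{-1} · (x - mu) = (-0.24, -0.36, -0.92).
  (x - mu)^T · [Sigma^{-1} · (x - mu)] = (-2)·(-0.24) + (-3)·(-0.36) + (-3)·(-0.92) = 4.32.

Step 4 — take square root: d = √(4.32) ≈ 2.0785.

d(x, mu) = √(4.32) ≈ 2.0785


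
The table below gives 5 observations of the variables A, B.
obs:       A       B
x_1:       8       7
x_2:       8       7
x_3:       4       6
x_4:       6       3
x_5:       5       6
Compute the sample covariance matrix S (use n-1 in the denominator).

Step 1 — column means:
  mean(A) = (8 + 8 + 4 + 6 + 5) / 5 = 31/5 = 6.2
  mean(B) = (7 + 7 + 6 + 3 + 6) / 5 = 29/5 = 5.8

Step 2 — sample covariance S[i,j] = (1/(n-1)) · Σ_k (x_{k,i} - mean_i) · (x_{k,j} - mean_j), with n-1 = 4.
  S[A,A] = ((1.8)·(1.8) + (1.8)·(1.8) + (-2.2)·(-2.2) + (-0.2)·(-0.2) + (-1.2)·(-1.2)) / 4 = 12.8/4 = 3.2
  S[A,B] = ((1.8)·(1.2) + (1.8)·(1.2) + (-2.2)·(0.2) + (-0.2)·(-2.8) + (-1.2)·(0.2)) / 4 = 4.2/4 = 1.05
  S[B,B] = ((1.2)·(1.2) + (1.2)·(1.2) + (0.2)·(0.2) + (-2.8)·(-2.8) + (0.2)·(0.2)) / 4 = 10.8/4 = 2.7

S is symmetric (S[j,i] = S[i,j]). Assembling:

S = [[3.2, 1.05],
 [1.05, 2.7]]


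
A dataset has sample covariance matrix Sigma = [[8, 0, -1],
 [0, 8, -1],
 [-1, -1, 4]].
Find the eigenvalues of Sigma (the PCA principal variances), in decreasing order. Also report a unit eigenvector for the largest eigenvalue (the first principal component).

Step 1 — characteristic polynomial p(λ) = det(λI - Sigma) = λ³ - tr·λ² + c_1·λ - det, where tr = trace, c_1 = sum of the principal 2×2 minors, det = det(Sigma):
  tr = 8 + 8 + 4 = 20,
  c_1 = (8·8 - (0)²) + (8·4 - (-1)²) + (8·4 - (-1)²) = 64 + 31 + 31 = 126,
  det = 8·(8·4 - (-1)²) - (0)·((0)·4 - (-1)·(-1)) + (-1)·((0)·(-1) - 8·(-1)) = 8·(31) - (0)·(-1) + (-1)·(8) = 240.
  So p(λ) = λ³ - 20λ² + 126λ - 240.
Step 2 — look for an integer root (rational root theorem: any rational root is an integer divisor of 240). Testing λ = 8:
  p(8) = 512 - 1280 + 1008 - 240 = 0  ✓
  Dividing out (λ - 8): p(λ) = (λ - 8)(λ² - 12λ + 30).
Step 3 — remaining eigenvalues from the quadratic λ² - 12λ + 30 = 0:
  Δ = 12² - 4·30 = 144 - 120 = 24,  λ = (12 ± √24)/2 = (12 ± 4.899)/2 ≈ 8.4495 or 3.5505.
  Sorted: λ_1 = 8.4495,  λ_2 = 8,  λ_3 = 3.5505  (check: sum = 20 = tr ✓).

Step 4 — unit eigenvector for λ_1 ≈ 8.4495: v spans the null space of (Sigma - λ_1 I), whose rows are
  r_1 = (-0.4495, 0, -1),  r_2 = (0, -0.4495, -1),  r_3 = (-1, -1, -4.4495).
  v is orthogonal to every row, so take v ∝ r_1 × r_2 = ((0)·(-1) - (-1)·(-0.4495), (-1)·(0) - (-0.4495)·(-1), (-0.4495)·(-0.4495) - (0)·(0)) ≈ (-0.4495, -0.4495, 0.202).
  Rescale (multiply by -1 so the first nonzero entry is positive): u = (0.4495, 0.4495, -0.202).
  ||u|| = √((0.4495)² + (0.4495)² + (-0.202)²) = √(0.4449) ≈ 0.667,  v_1 = u/||u|| ≈ (0.6739, 0.6739, -0.3029) (||v_1|| = 1).

λ_1 = 8.4495,  λ_2 = 8,  λ_3 = 3.5505;  v_1 ≈ (0.6739, 0.6739, -0.3029)


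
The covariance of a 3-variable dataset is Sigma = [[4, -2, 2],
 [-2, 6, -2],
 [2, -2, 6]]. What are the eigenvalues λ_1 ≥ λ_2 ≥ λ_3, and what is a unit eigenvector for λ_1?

Step 1 — characteristic polynomial p(λ) = det(λI - Sigma) = λ³ - tr·λ² + c_1·λ - det, where tr = trace, c_1 = sum of the principal 2×2 minors, det = det(Sigma):
  tr = 4 + 6 + 6 = 16,
  c_1 = (4·6 - (-2)²) + (4·6 - (2)²) + (6·6 - (-2)²) = 20 + 20 + 32 = 72,
  det = 4·(6·6 - (-2)²) - (-2)·((-2)·6 - (-2)·(2)) + (2)·((-2)·(-2) - 6·(2)) = 4·(32) - (-2)·(-8) + (2)·(-8) = 96.
  So p(λ) = λ³ - 16λ² + 72λ - 96.
Step 2 — look for an integer root (rational root theorem: any rational root is an integer divisor of 96). Testing λ = 4:
  p(4) = 64 - 256 + 288 - 96 = 0  ✓
  Dividing out (λ - 4): p(λ) = (λ - 4)(λ² - 12λ + 24).
Step 3 — remaining eigenvalues from the quadratic λ² - 12λ + 24 = 0:
  Δ = 12² - 4·24 = 144 - 96 = 48,  λ = (12 ± √48)/2 = (12 ± 6.9282)/2 ≈ 9.4641 or 2.5359.
  Sorted: λ_1 = 9.4641,  λ_2 = 4,  λ_3 = 2.5359  (check: sum = 16 = tr ✓).

Step 4 — unit eigenvector for λ_1 ≈ 9.4641: v spans the null space of (Sigma - λ_1 I), whose rows are
  r_1 = (-5.4641, -2, 2),  r_2 = (-2, -3.4641, -2),  r_3 = (2, -2, -3.4641).
  v is orthogonal to every row, so take v ∝ r_1 × r_2 = ((-2)·(-2) - (2)·(-3.4641), (2)·(-2) - (-5.4641)·(-2), (-5.4641)·(-3.4641) - (-2)·(-2)) ≈ (10.9282, -14.9282, 14.9282).
  Let u = (10.9282, -14.9282, 14.9282).
  ||u|| = √((10.9282)² + (-14.9282)² + (14.9282)²) = √(565.1281) ≈ 23.7724,  v_1 = u/||u|| ≈ (0.4597, -0.628, 0.628) (||v_1|| = 1).

λ_1 = 9.4641,  λ_2 = 4,  λ_3 = 2.5359;  v_1 ≈ (0.4597, -0.628, 0.628)


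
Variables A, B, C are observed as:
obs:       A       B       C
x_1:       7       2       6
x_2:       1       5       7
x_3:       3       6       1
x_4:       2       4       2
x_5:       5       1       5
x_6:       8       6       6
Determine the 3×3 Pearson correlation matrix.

Step 1 — column means:
  mean(A) = (7 + 1 + 3 + 2 + 5 + 8) / 6 = 26/6 = 4.3333
  mean(B) = (2 + 5 + 6 + 4 + 1 + 6) / 6 = 24/6 = 4
  mean(C) = (6 + 7 + 1 + 2 + 5 + 6) / 6 = 27/6 = 4.5

Step 2 — sample variances and covariances s[i,j] = (1/(n-1)) · Σ_k (x_{k,i} - mean_i) · (x_{k,j} - mean_j), with n-1 = 5:
  s[A,A] = ((2.6667)·(2.6667) + (-3.3333)·(-3.3333) + (-1.3333)·(-1.3333) + (-2.3333)·(-2.3333) + (0.6667)·(0.6667) + (3.6667)·(3.6667)) / 5 = 39.3333/5 = 7.8667
  s[A,B] = ((2.6667)·(-2) + (-3.3333)·(1) + (-1.3333)·(2) + (-2.3333)·(0) + (0.6667)·(-3) + (3.6667)·(2)) / 5 = -6/5 = -1.2
  s[A,C] = ((2.6667)·(1.5) + (-3.3333)·(2.5) + (-1.3333)·(-3.5) + (-2.3333)·(-2.5) + (0.6667)·(0.5) + (3.6667)·(1.5)) / 5 = 12/5 = 2.4
  s[B,B] = ((-2)·(-2) + (1)·(1) + (2)·(2) + (0)·(0) + (-3)·(-3) + (2)·(2)) / 5 = 22/5 = 4.4
  s[B,C] = ((-2)·(1.5) + (1)·(2.5) + (2)·(-3.5) + (0)·(-2.5) + (-3)·(0.5) + (2)·(1.5)) / 5 = -6/5 = -1.2
  s[C,C] = ((1.5)·(1.5) + (2.5)·(2.5) + (-3.5)·(-3.5) + (-2.5)·(-2.5) + (0.5)·(0.5) + (1.5)·(1.5)) / 5 = 29.5/5 = 5.9
  Sample standard deviations s_i = √(s[i,i]):
  s(A) = √(7.8667) = 2.8048
  s(B) = √(4.4) = 2.0976
  s(C) = √(5.9) = 2.429

Step 3 — r_{ij} = s_{ij} / (s_i · s_j):
  r[A,A] = 1 (diagonal).
  r[A,B] = -1.2 / (2.8048 · 2.0976) = -1.2 / 5.8833 = -0.204
  r[A,C] = 2.4 / (2.8048 · 2.429) = 2.4 / 6.8127 = 0.3523
  r[B,B] = 1 (diagonal).
  r[B,C] = -1.2 / (2.0976 · 2.429) = -1.2 / 5.0951 = -0.2355
  r[C,C] = 1 (diagonal).

R is symmetric with unit diagonal. Assembling:

R = [[1, -0.204, 0.3523],
 [-0.204, 1, -0.2355],
 [0.3523, -0.2355, 1]]


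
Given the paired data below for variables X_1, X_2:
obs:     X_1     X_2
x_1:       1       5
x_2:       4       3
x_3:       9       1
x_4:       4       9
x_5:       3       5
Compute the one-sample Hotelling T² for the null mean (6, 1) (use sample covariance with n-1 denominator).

Step 1 — sample mean vector:
  mean(X_1) = (1 + 4 + 9 + 4 + 3) / 5 = 21/5 = 4.2
  mean(X_2) = (5 + 3 + 1 + 9 + 5) / 5 = 23/5 = 4.6
  x̄ = (4.2, 4.6),  deviation x̄ - mu_0 = (4.2, 4.6) - (6, 1) = (-1.8, 3.6).

Step 2 — sample covariance matrix, S[i,j] = (1/(n-1)) · Σ_k (x_{k,i} - mean_i) · (x_{k,j} - mean_j), divisor n-1 = 4:
  S[X_1,X_1] = ((-3.2)·(-3.2) + (-0.2)·(-0.2) + (4.8)·(4.8) + (-0.2)·(-0.2) + (-1.2)·(-1.2)) / 4 = 34.8/4 = 8.7
  S[X_1,X_2] = ((-3.2)·(0.4) + (-0.2)·(-1.6) + (4.8)·(-3.6) + (-0.2)·(4.4) + (-1.2)·(0.4)) / 4 = -19.6/4 = -4.9
  S[X_2,X_2] = ((0.4)·(0.4) + (-1.6)·(-1.6) + (-3.6)·(-3.6) + (4.4)·(4.4) + (0.4)·(0.4)) / 4 = 35.2/4 = 8.8
  S = [[8.7, -4.9],
 [-4.9, 8.8]].

Step 3 — invert S. det(S) = 8.7·8.8 - (-4.9)² = 52.55.
  S^{-1} = (1/det) · [[d, -b], [-b, a]] = [[0.1675, 0.0932],
 [0.0932, 0.1656]].

Step 4 — quadratic form (x̄ - mu_0)^T · S^{-1} · (x̄ - mu_0):
  S^{-1} · (x̄ - mu_0) = (0.0343, 0.4282),
  (x̄ - mu_0)^T · [...] = (-1.8)·(0.0343) + (3.6)·(0.4282) = 1.4797.

Step 5 — scale by n: T² = 5 · 1.4797 = 7.3987.

T² ≈ 7.3987


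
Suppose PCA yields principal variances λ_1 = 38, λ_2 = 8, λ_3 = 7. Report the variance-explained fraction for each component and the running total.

Step 1 — total variance = trace(Sigma) = Σ λ_i = 38 + 8 + 7 = 53.

Step 2 — fraction explained by component i = λ_i / Σ λ:
  PC1: 38/53 = 0.717
  PC2: 8/53 = 0.1509
  PC3: 7/53 = 0.1321

Step 3 — cumulative fraction after k components = (λ_1 + ... + λ_k) / Σ λ:
  k = 1: 38/53 = 0.717
  k = 2: (38 + 8)/53 = 46/53 = 0.8679
  k = 3: (38 + 8 + 7)/53 = 53/53 = 1

Summary (fraction, with percent):

explained: PC1 0.717 (71.7%), PC2 0.1509 (15.09%), PC3 0.1321 (13.21%);  cumulative: 0.717, 0.8679, 1


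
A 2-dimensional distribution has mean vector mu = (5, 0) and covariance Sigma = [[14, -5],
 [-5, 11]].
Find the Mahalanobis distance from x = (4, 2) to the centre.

Step 1 — centre the observation: (x - mu) = (-1, 2).

Step 2 — invert Sigma. det(Sigma) = 14·11 - (-5)² = 129.
  Sigma^{-1} = (1/det) · [[d, -b], [-b, a]] = [[0.0853, 0.0388],
 [0.0388, 0.1085]].

Step 3 — form the quadratic (x - mu)^T · Sigma^{-1} · (x - mu):
  Sigma^{-1} · (x - mu) = (-0.0078, 0.1783).
  (x - mu)^T · [Sigma^{-1} · (x - mu)] = (-1)·(-0.0078) + (2)·(0.1783) = 0.3643.

Step 4 — take square root: d = √(0.3643) ≈ 0.6036.

d(x, mu) = √(0.3643) ≈ 0.6036


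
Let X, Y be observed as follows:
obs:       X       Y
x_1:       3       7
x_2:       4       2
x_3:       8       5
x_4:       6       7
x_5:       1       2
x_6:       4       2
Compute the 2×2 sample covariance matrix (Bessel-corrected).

Step 1 — column means:
  mean(X) = (3 + 4 + 8 + 6 + 1 + 4) / 6 = 26/6 = 4.3333
  mean(Y) = (7 + 2 + 5 + 7 + 2 + 2) / 6 = 25/6 = 4.1667

Step 2 — sample covariance S[i,j] = (1/(n-1)) · Σ_k (x_{k,i} - mean_i) · (x_{k,j} - mean_j), with n-1 = 5.
  S[X,X] = ((-1.3333)·(-1.3333) + (-0.3333)·(-0.3333) + (3.6667)·(3.6667) + (1.6667)·(1.6667) + (-3.3333)·(-3.3333) + (-0.3333)·(-0.3333)) / 5 = 29.3333/5 = 5.8667
  S[X,Y] = ((-1.3333)·(2.8333) + (-0.3333)·(-2.1667) + (3.6667)·(0.8333) + (1.6667)·(2.8333) + (-3.3333)·(-2.1667) + (-0.3333)·(-2.1667)) / 5 = 12.6667/5 = 2.5333
  S[Y,Y] = ((2.8333)·(2.8333) + (-2.1667)·(-2.1667) + (0.8333)·(0.8333) + (2.8333)·(2.8333) + (-2.1667)·(-2.1667) + (-2.1667)·(-2.1667)) / 5 = 30.8333/5 = 6.1667

S is symmetric (S[j,i] = S[i,j]). Assembling:

S = [[5.8667, 2.5333],
 [2.5333, 6.1667]]


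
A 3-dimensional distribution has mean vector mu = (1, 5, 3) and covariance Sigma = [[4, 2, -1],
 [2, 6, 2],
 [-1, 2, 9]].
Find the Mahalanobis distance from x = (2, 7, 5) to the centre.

Step 1 — centre the observation: (x - mu) = (1, 2, 2).

Step 2 — invert Sigma (cofactor / det for 3×3, or solve directly):
  Sigma^{-1} = [[0.3333, -0.1333, 0.0667],
 [-0.1333, 0.2333, -0.0667],
 [0.0667, -0.0667, 0.1333]].

Step 3 — form the quadratic (x - mu)^T · Sigma^{-1} · (x - mu):
  Sigma^{-1} · (x - mu) = (0.2, 0.2, 0.2).
  (x - mu)^T · [Sigma^{-1} · (x - mu)] = (1)·(0.2) + (2)·(0.2) + (2)·(0.2) = 1.

Step 4 — take square root: d = √(1) ≈ 1.

d(x, mu) = √(1) ≈ 1


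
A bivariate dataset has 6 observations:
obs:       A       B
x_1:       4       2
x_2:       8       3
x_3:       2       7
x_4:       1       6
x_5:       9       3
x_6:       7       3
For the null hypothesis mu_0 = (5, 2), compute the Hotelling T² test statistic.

Step 1 — sample mean vector:
  mean(A) = (4 + 8 + 2 + 1 + 9 + 7) / 6 = 31/6 = 5.1667
  mean(B) = (2 + 3 + 7 + 6 + 3 + 3) / 6 = 24/6 = 4
  x̄ = (5.1667, 4),  deviation x̄ - mu_0 = (5.1667, 4) - (5, 2) = (0.1667, 2).

Step 2 — sample covariance matrix, S[i,j] = (1/(n-1)) · Σ_k (x_{k,i} - mean_i) · (x_{k,j} - mean_j), divisor n-1 = 5:
  S[A,A] = ((-1.1667)·(-1.1667) + (2.8333)·(2.8333) + (-3.1667)·(-3.1667) + (-4.1667)·(-4.1667) + (3.8333)·(3.8333) + (1.8333)·(1.8333)) / 5 = 54.8333/5 = 10.9667
  S[A,B] = ((-1.1667)·(-2) + (2.8333)·(-1) + (-3.1667)·(3) + (-4.1667)·(2) + (3.8333)·(-1) + (1.8333)·(-1)) / 5 = -24/5 = -4.8
  S[B,B] = ((-2)·(-2) + (-1)·(-1) + (3)·(3) + (2)·(2) + (-1)·(-1) + (-1)·(-1)) / 5 = 20/5 = 4
  S = [[10.9667, -4.8],
 [-4.8, 4]].

Step 3 — invert S. det(S) = 10.9667·4 - (-4.8)² = 20.8267.
  S^{-1} = (1/det) · [[d, -b], [-b, a]] = [[0.1921, 0.2305],
 [0.2305, 0.5266]].

Step 4 — quadratic form (x̄ - mu_0)^T · S^{-1} · (x̄ - mu_0):
  S^{-1} · (x̄ - mu_0) = (0.493, 1.0915),
  (x̄ - mu_0)^T · [...] = (0.1667)·(0.493) + (2)·(1.0915) = 2.2653.

Step 5 — scale by n: T² = 6 · 2.2653 = 13.5915.

T² ≈ 13.5915


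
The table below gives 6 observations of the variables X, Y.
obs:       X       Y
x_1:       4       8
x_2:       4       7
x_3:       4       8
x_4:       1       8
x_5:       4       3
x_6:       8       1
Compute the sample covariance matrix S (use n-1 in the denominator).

Step 1 — column means:
  mean(X) = (4 + 4 + 4 + 1 + 4 + 8) / 6 = 25/6 = 4.1667
  mean(Y) = (8 + 7 + 8 + 8 + 3 + 1) / 6 = 35/6 = 5.8333

Step 2 — sample covariance S[i,j] = (1/(n-1)) · Σ_k (x_{k,i} - mean_i) · (x_{k,j} - mean_j), with n-1 = 5.
  S[X,X] = ((-0.1667)·(-0.1667) + (-0.1667)·(-0.1667) + (-0.1667)·(-0.1667) + (-3.1667)·(-3.1667) + (-0.1667)·(-0.1667) + (3.8333)·(3.8333)) / 5 = 24.8333/5 = 4.9667
  S[X,Y] = ((-0.1667)·(2.1667) + (-0.1667)·(1.1667) + (-0.1667)·(2.1667) + (-3.1667)·(2.1667) + (-0.1667)·(-2.8333) + (3.8333)·(-4.8333)) / 5 = -25.8333/5 = -5.1667
  S[Y,Y] = ((2.1667)·(2.1667) + (1.1667)·(1.1667) + (2.1667)·(2.1667) + (2.1667)·(2.1667) + (-2.8333)·(-2.8333) + (-4.8333)·(-4.8333)) / 5 = 46.8333/5 = 9.3667

S is symmetric (S[j,i] = S[i,j]). Assembling:

S = [[4.9667, -5.1667],
 [-5.1667, 9.3667]]


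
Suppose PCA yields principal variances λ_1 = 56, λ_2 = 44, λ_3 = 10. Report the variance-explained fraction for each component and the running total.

Step 1 — total variance = trace(Sigma) = Σ λ_i = 56 + 44 + 10 = 110.

Step 2 — fraction explained by component i = λ_i / Σ λ:
  PC1: 56/110 = 0.5091
  PC2: 44/110 = 0.4
  PC3: 10/110 = 0.0909

Step 3 — cumulative fraction after k components = (λ_1 + ... + λ_k) / Σ λ:
  k = 1: 56/110 = 0.5091
  k = 2: (56 + 44)/110 = 100/110 = 0.9091
  k = 3: (56 + 44 + 10)/110 = 110/110 = 1

Summary (fraction, with percent):

explained: PC1 0.5091 (50.91%), PC2 0.4 (40%), PC3 0.0909 (9.09%);  cumulative: 0.5091, 0.9091, 1


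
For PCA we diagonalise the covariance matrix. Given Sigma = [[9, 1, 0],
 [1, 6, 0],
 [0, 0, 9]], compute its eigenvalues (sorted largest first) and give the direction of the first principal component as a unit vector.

Step 1 — characteristic polynomial p(λ) = det(λI - Sigma) = λ³ - tr·λ² + c_1·λ - det, where tr = trace, c_1 = sum of the principal 2×2 minors, det = det(Sigma):
  tr = 9 + 6 + 9 = 24,
  c_1 = (9·6 - (1)²) + (9·9 - (0)²) + (6·9 - (0)²) = 53 + 81 + 54 = 188,
  det = 9·(6·9 - (0)²) - (1)·((1)·9 - (0)·(0)) + (0)·((1)·(0) - 6·(0)) = 9·(54) - (1)·(9) + (0)·(0) = 477.
  So p(λ) = λ³ - 24λ² + 188λ - 477.
Step 2 — look for an integer root (rational root theorem: any rational root is an integer divisor of 477). Testing λ = 9:
  p(9) = 729 - 1944 + 1692 - 477 = 0  ✓
  Dividing out (λ - 9): p(λ) = (λ - 9)(λ² - 15λ + 53).
Step 3 — remaining eigenvalues from the quadratic λ² - 15λ + 53 = 0:
  Δ = 15² - 4·53 = 225 - 212 = 13,  λ = (15 ± √13)/2 = (15 ± 3.6056)/2 ≈ 9.3028 or 5.6972.
  Sorted: λ_1 = 9.3028,  λ_2 = 9,  λ_3 = 5.6972  (check: sum = 24 = tr ✓).

Step 4 — unit eigenvector for λ_1 ≈ 9.3028: v spans the null space of (Sigma - λ_1 I), whose rows are
  r_1 = (-0.3028, 1, 0),  r_2 = (1, -3.3028, 0),  r_3 = (0, 0, -0.3028).
  v is orthogonal to every row, so take v ∝ r_1 × r_3 = ((1)·(-0.3028) - (0)·(0), (0)·(0) - (-0.3028)·(-0.3028), (-0.3028)·(0) - (1)·(0)) ≈ (-0.3028, -0.0917, 0).
  Rescale (multiply by -1 so the first nonzero entry is positive): u = (0.3028, 0.0917, 0).
  ||u|| = √((0.3028)² + (0.0917)² + (0)²) = √(0.1001) ≈ 0.3163,  v_1 = u/||u|| ≈ (0.9571, 0.2898, 0) (||v_1|| = 1).

λ_1 = 9.3028,  λ_2 = 9,  λ_3 = 5.6972;  v_1 ≈ (0.9571, 0.2898, 0)


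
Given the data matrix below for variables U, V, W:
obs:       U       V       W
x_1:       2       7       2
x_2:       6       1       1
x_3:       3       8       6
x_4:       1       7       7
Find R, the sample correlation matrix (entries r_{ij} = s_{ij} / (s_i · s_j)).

Step 1 — column means:
  mean(U) = (2 + 6 + 3 + 1) / 4 = 12/4 = 3
  mean(V) = (7 + 1 + 8 + 7) / 4 = 23/4 = 5.75
  mean(W) = (2 + 1 + 6 + 7) / 4 = 16/4 = 4

Step 2 — sample variances and covariances s[i,j] = (1/(n-1)) · Σ_k (x_{k,i} - mean_i) · (x_{k,j} - mean_j), with n-1 = 3:
  s[U,U] = ((-1)·(-1) + (3)·(3) + (0)·(0) + (-2)·(-2)) / 3 = 14/3 = 4.6667
  s[U,V] = ((-1)·(1.25) + (3)·(-4.75) + (0)·(2.25) + (-2)·(1.25)) / 3 = -18/3 = -6
  s[U,W] = ((-1)·(-2) + (3)·(-3) + (0)·(2) + (-2)·(3)) / 3 = -13/3 = -4.3333
  s[V,V] = ((1.25)·(1.25) + (-4.75)·(-4.75) + (2.25)·(2.25) + (1.25)·(1.25)) / 3 = 30.75/3 = 10.25
  s[V,W] = ((1.25)·(-2) + (-4.75)·(-3) + (2.25)·(2) + (1.25)·(3)) / 3 = 20/3 = 6.6667
  s[W,W] = ((-2)·(-2) + (-3)·(-3) + (2)·(2) + (3)·(3)) / 3 = 26/3 = 8.6667
  Sample standard deviations s_i = √(s[i,i]):
  s(U) = √(4.6667) = 2.1602
  s(V) = √(10.25) = 3.2016
  s(W) = √(8.6667) = 2.9439

Step 3 — r_{ij} = s_{ij} / (s_i · s_j):
  r[U,U] = 1 (diagonal).
  r[U,V] = -6 / (2.1602 · 3.2016) = -6 / 6.9162 = -0.8675
  r[U,W] = -4.3333 / (2.1602 · 2.9439) = -4.3333 / 6.3596 = -0.6814
  r[V,V] = 1 (diagonal).
  r[V,W] = 6.6667 / (3.2016 · 2.9439) = 6.6667 / 9.4251 = 0.7073
  r[W,W] = 1 (diagonal).

R is symmetric with unit diagonal. Assembling:

R = [[1, -0.8675, -0.6814],
 [-0.8675, 1, 0.7073],
 [-0.6814, 0.7073, 1]]
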